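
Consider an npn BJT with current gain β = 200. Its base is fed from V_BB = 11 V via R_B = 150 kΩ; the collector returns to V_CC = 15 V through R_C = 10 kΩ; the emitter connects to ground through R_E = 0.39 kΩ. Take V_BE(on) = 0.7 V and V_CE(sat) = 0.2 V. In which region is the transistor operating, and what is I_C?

Assume active: I_B = (11 − 0.7)/(150 + 201×0.39) = 0.0451 mA, I_C = β·I_B = 9.02 mA.
Then V_CE = 15 − 9.02×10 − 9.06×0.39 = -78.7 V < 0.2 V — the active assumption fails.
Re-solve with V_CE = 0.2 V. KCL at the emitter: V_E/R_E = (V_BB−0.7−V_E)/R_B + (V_CC−0.2−V_E)/R_C, giving V_E = 0.58 V.
I_C = (V_CC − 0.2 − V_E)/R_C = (14.8 − 0.58)/10 = 1.42 mA.
Check: I_B = (10.3 − 0.58)/150 = 0.0648 mA, and β·I_B = 13 mA > I_C, confirming saturation.

saturation; I_C ≈ 1.4 mA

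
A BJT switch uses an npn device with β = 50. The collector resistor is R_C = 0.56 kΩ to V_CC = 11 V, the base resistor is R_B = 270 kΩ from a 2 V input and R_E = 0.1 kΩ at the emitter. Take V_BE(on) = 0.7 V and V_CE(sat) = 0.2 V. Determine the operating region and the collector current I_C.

active; I_C ≈ 0.24 mA

Assume active. Base-emitter loop: I_B = (V_BB − V_BE)/(R_B + (β+1)R_E) = (2 − 0.7)/(270 + 51×0.1) = 0.00473 mA.
I_C = β·I_B = 50×0.00473 = 0.236 mA.
V_CE = V_CC − I_C·R_C − I_E·R_E = 11 − 0.236×0.56 − 0.241×0.1 = 10.8 V > V_CE(sat), so the active-region assumption holds.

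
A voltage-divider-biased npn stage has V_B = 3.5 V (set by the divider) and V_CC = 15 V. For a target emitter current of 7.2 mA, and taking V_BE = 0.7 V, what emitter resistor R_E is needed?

R_E ≈ 0.39 kΩ

V_E = V_B − V_BE = 3.5 − 0.7 = 2.8 V.
R_E = V_E / I_E = 2.8 / 7.2 = 0.389 kΩ.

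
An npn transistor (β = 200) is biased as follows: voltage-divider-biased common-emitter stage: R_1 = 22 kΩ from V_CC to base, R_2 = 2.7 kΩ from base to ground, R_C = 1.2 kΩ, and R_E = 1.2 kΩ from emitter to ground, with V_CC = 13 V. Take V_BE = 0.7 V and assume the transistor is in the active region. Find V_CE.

V_CE ≈ 12 V

Thevenize the base divider: V_Th = V_CC·R_2/(R_1+R_2) = 13×2.7/24.7 = 1.42 V, R_Th = R_1‖R_2 = 2.4 kΩ.
Base-emitter loop: V_Th = I_B·R_Th + V_BE + (β+1)I_B·R_E, so I_B = (1.42 − 0.7) / (2.4 + 201×1.2) = 0.00296 mA.
I_C = β·I_B = 200×0.00296 = 0.592 mA, and I_E = (β+1)I_B = 0.595 mA.
V_CE = V_CC − I_C·R_C − I_E·R_E = 13 − 0.592×1.2 − 0.595×1.2 = 11.6 V.
V_CE = 11.6 V > 0.2 V confirms active-region operation.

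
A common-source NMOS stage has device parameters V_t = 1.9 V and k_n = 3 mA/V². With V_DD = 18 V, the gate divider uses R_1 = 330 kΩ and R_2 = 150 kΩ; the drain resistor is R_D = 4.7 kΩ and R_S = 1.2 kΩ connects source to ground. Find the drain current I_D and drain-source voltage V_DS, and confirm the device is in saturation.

I_D ≈ 2.1 mA, V_DS ≈ 5.5 V

V_G = V_DD·R_2/(R_1+R_2) = 18×150/480 = 5.62 V.
Assume saturation: I_D = (k_n/2)(V_GS − V_t)² with V_GS = V_G − I_D·R_S = 5.62 − 1.2·I_D.
Substituting gives 2.16·I_D² − 14.4·I_D + 20.8 = 0, with roots I_D = 2.11 or 4.56 mA.
The root I_D = 4.56 mA gives V_GS = 0.157 V ≤ V_t, so take I_D = 2.11 mA.
Then V_GS = 3.09 V and V_DS = V_DD − I_D(R_D+R_S) = 18 − 2.11×5.9 = 5.52 V.
Saturation requires V_DS ≥ V_GS − V_t = 1.19 V; 5.52 ≥ 1.19 ✓.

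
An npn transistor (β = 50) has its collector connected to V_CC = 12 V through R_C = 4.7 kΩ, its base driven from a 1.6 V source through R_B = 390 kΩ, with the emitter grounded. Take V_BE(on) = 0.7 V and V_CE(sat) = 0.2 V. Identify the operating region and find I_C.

Assume active. Base-emitter loop: I_B = (V_BB − V_BE)/R_B = (1.6 − 0.7)/390 = 0.00231 mA.
I_C = β·I_B = 50×0.00231 = 0.115 mA.
V_CE = V_CC − I_C·R_C = 12 − 0.115×4.7 = 11.5 V > V_CE(sat), so the active-region assumption holds.

active; I_C ≈ 0.12 mA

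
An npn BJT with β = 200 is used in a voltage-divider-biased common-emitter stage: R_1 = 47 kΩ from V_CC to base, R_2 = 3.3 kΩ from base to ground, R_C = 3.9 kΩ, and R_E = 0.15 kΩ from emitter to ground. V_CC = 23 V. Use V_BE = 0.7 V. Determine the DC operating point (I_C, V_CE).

I_C ≈ 4.9 mA, V_CE ≈ 3.3 V

Thevenize the base divider: V_Th = V_CC·R_2/(R_1+R_2) = 23×3.3/50.3 = 1.51 V, R_Th = R_1‖R_2 = 3.08 kΩ.
Base-emitter loop: V_Th = I_B·R_Th + V_BE + (β+1)I_B·R_E, so I_B = (1.51 − 0.7) / (3.08 + 201×0.15) = 0.0243 mA.
I_C = β·I_B = 200×0.0243 = 4.87 mA, and I_E = (β+1)I_B = 4.89 mA.
V_CE = V_CC − I_C·R_C − I_E·R_E = 23 − 4.87×3.9 − 4.89×0.15 = 3.28 V.
V_CE = 3.28 V > 0.2 V confirms active-region operation.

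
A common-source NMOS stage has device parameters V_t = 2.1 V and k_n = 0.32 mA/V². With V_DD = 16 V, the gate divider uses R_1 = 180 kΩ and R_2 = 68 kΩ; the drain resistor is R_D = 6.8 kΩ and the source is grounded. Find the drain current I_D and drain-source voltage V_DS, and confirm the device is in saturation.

V_G = V_DD·R_2/(R_1+R_2) = 16×68/248 = 4.39 V. With the source grounded, V_GS = V_G = 4.39 V.
Assume saturation: I_D = (k_n/2)(V_GS − V_t)² = (0.32/2)×(4.39 − 2.1)² = 0.16×2.29² = 0.837 mA.
V_DS = V_DD − I_D·R_D = 16 − 0.837×6.8 = 10.3 V.
Saturation requires V_DS ≥ V_GS − V_t = 2.29 V; 10.3 ≥ 2.29 ✓.

I_D ≈ 0.84 mA, V_DS ≈ 10 V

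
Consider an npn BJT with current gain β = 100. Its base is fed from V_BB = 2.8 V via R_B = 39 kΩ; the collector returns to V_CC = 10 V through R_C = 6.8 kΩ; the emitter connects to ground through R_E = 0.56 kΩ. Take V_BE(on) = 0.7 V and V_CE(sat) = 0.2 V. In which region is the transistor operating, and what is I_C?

Assume active: I_B = (2.8 − 0.7)/(39 + 101×0.56) = 0.022 mA, I_C = β·I_B = 2.2 mA.
Then V_CE = 10 − 2.2×6.8 − 2.22×0.56 = -6.19 V < 0.2 V — the active assumption fails.
Re-solve with V_CE = 0.2 V. KCL at the emitter: V_E/R_E = (V_BB−0.7−V_E)/R_B + (V_CC−0.2−V_E)/R_C, giving V_E = 0.763 V.
I_C = (V_CC − 0.2 − V_E)/R_C = (9.8 − 0.763)/6.8 = 1.33 mA.
Check: I_B = (2.1 − 0.763)/39 = 0.0343 mA, and β·I_B = 3.43 mA > I_C, confirming saturation.

saturation; I_C ≈ 1.3 mA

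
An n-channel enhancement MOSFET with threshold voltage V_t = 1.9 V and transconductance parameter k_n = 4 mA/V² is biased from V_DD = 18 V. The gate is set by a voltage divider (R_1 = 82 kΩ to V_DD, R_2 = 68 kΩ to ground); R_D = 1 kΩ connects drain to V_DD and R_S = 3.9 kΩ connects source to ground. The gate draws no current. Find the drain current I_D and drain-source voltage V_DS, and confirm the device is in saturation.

V_G = V_DD·R_2/(R_1+R_2) = 18×68/150 = 8.16 V.
Assume saturation: I_D = (k_n/2)(V_GS − V_t)² with V_GS = V_G − I_D·R_S = 8.16 − 3.9·I_D.
Substituting gives 30.4·I_D² − 98.7·I_D + 78.4 = 0, with roots I_D = 1.39 or 1.85 mA.
The root I_D = 1.85 mA gives V_GS = 0.938 V ≤ V_t, so take I_D = 1.39 mA.
Then V_GS = 2.73 V and V_DS = V_DD − I_D(R_D+R_S) = 18 − 1.39×4.9 = 11.2 V.
Saturation requires V_DS ≥ V_GS − V_t = 0.834 V; 11.2 ≥ 0.834 ✓.

I_D ≈ 1.4 mA, V_DS ≈ 11 V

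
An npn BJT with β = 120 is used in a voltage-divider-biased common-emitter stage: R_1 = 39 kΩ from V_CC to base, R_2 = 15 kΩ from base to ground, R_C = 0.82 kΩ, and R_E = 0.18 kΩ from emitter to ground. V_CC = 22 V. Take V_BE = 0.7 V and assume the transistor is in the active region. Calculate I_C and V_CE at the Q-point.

I_C ≈ 20 mA, V_CE ≈ 2.1 V

Thevenize the base divider: V_Th = V_CC·R_2/(R_1+R_2) = 22×15/54 = 6.11 V, R_Th = R_1‖R_2 = 10.8 kΩ.
Base-emitter loop: V_Th = I_B·R_Th + V_BE + (β+1)I_B·R_E, so I_B = (6.11 − 0.7) / (10.8 + 121×0.18) = 0.166 mA.
I_C = β·I_B = 120×0.166 = 19.9 mA, and I_E = (β+1)I_B = 20.1 mA.
V_CE = V_CC − I_C·R_C − I_E·R_E = 22 − 19.9×0.82 − 20.1×0.18 = 2.06 V.
V_CE = 2.06 V > 0.2 V confirms active-region operation.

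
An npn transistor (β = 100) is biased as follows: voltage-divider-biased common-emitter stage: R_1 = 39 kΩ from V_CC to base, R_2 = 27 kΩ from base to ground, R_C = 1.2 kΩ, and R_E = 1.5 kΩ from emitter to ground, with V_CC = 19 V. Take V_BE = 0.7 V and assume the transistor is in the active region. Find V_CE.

V_CE ≈ 7.5 V

Thevenize the base divider: V_Th = V_CC·R_2/(R_1+R_2) = 19×27/66 = 7.77 V, R_Th = R_1‖R_2 = 16 kΩ.
Base-emitter loop: V_Th = I_B·R_Th + V_BE + (β+1)I_B·R_E, so I_B = (7.77 − 0.7) / (16 + 101×1.5) = 0.0422 mA.
I_C = β·I_B = 100×0.0422 = 4.22 mA, and I_E = (β+1)I_B = 4.27 mA.
V_CE = V_CC − I_C·R_C − I_E·R_E = 19 − 4.22×1.2 − 4.27×1.5 = 7.53 V.
V_CE = 7.53 V > 0.2 V confirms active-region operation.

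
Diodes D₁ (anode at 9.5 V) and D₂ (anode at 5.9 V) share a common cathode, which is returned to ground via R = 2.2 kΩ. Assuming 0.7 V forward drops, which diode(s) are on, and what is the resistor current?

Only D₁ conducts; I_R ≈ 4 mA

Assume both conduct. Then node N would need to be at both 9.5−0.7 = 8.8 V and 5.9−0.7 = 5.2 V, which is impossible.
Assume only D₁ conducts: V_N = 9.5 − 0.7 = 8.8 V, so I_R = 8.8/2.2 = 4 mA.
Check D₂: its anode-to-cathode voltage is 5.9 − 8.8 = -2.9 V < 0.7 V, so it is off. The assumption is consistent.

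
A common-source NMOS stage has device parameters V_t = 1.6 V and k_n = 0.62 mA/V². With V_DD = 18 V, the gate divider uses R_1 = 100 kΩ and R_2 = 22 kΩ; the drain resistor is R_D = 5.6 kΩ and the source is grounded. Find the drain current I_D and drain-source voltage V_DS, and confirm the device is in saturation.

V_G = V_DD·R_2/(R_1+R_2) = 18×22/122 = 3.25 V. With the source grounded, V_GS = V_G = 3.25 V.
Assume saturation: I_D = (k_n/2)(V_GS − V_t)² = (0.62/2)×(3.25 − 1.6)² = 0.31×1.65² = 0.84 mA.
V_DS = V_DD − I_D·R_D = 18 − 0.84×5.6 = 13.3 V.
Saturation requires V_DS ≥ V_GS − V_t = 1.65 V; 13.3 ≥ 1.65 ✓.

I_D ≈ 0.84 mA, V_DS ≈ 13 V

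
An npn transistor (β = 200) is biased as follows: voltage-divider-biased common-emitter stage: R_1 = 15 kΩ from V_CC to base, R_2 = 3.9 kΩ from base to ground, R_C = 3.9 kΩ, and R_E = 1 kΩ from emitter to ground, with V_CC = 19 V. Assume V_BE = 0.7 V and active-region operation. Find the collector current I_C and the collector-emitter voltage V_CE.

Thevenize the base divider: V_Th = V_CC·R_2/(R_1+R_2) = 19×3.9/18.9 = 3.92 V, R_Th = R_1‖R_2 = 3.1 kΩ.
Base-emitter loop: V_Th = I_B·R_Th + V_BE + (β+1)I_B·R_E, so I_B = (3.92 − 0.7) / (3.1 + 201×1) = 0.0158 mA.
I_C = β·I_B = 200×0.0158 = 3.16 mA, and I_E = (β+1)I_B = 3.17 mA.
V_CE = V_CC − I_C·R_C − I_E·R_E = 19 − 3.16×3.9 − 3.17×1 = 3.52 V.
V_CE = 3.52 V > 0.2 V confirms active-region operation.

I_C ≈ 3.2 mA, V_CE ≈ 3.5 V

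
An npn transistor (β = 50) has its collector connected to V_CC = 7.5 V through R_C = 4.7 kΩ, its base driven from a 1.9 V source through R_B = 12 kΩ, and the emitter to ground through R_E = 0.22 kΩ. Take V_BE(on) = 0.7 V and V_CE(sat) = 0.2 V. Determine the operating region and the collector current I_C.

Assume active: I_B = (1.9 − 0.7)/(12 + 51×0.22) = 0.0517 mA, I_C = β·I_B = 2.58 mA.
Then V_CE = 7.5 − 2.58×4.7 − 2.64×0.22 = -5.22 V < 0.2 V — the active assumption fails.
Re-solve with V_CE = 0.2 V. KCL at the emitter: V_E/R_E = (V_BB−0.7−V_E)/R_B + (V_CC−0.2−V_E)/R_C, giving V_E = 0.341 V.
I_C = (V_CC − 0.2 − V_E)/R_C = (7.3 − 0.341)/4.7 = 1.48 mA.
Check: I_B = (1.2 − 0.341)/12 = 0.0715 mA, and β·I_B = 3.58 mA > I_C, confirming saturation.

saturation; I_C ≈ 1.5 mA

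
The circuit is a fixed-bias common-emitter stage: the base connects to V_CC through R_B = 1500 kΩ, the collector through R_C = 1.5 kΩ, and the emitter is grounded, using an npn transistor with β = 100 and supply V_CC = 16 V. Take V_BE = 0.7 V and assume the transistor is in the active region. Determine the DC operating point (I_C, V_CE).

Base loop: V_CC = I_B·R_B + V_BE, so I_B = (16 − 0.7)/1500 kΩ = 0.0102 mA.
In the active region I_C = β·I_B = 100 × 0.0102 = 1.02 mA.
Collector loop: V_CE = V_CC − I_C·R_C = 16 − 1.02×1.5 = 14.5 V.
Since V_CE = 14.5 V > V_CE(sat) ≈ 0.2 V, the transistor is in the active region as assumed.

I_C ≈ 1 mA, V_CE ≈ 14 V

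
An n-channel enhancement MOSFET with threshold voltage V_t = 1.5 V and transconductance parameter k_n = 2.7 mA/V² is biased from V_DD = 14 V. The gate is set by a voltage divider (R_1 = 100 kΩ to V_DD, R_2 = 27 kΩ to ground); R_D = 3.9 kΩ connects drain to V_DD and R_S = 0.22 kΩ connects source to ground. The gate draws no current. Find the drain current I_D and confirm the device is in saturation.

V_G = V_DD·R_2/(R_1+R_2) = 14×27/127 = 2.98 V.
Assume saturation: I_D = (k_n/2)(V_GS − V_t)² with V_GS = V_G − I_D·R_S = 2.98 − 0.22·I_D.
Substituting gives 0.0653·I_D² − 1.88·I_D + 2.94 = 0, with roots I_D = 1.66 or 27.1 mA.
The root I_D = 27.1 mA gives V_GS = -2.98 V ≤ V_t, so take I_D = 1.66 mA.
Then V_GS = 2.61 V and V_DS = V_DD − I_D(R_D+R_S) = 14 − 1.66×4.12 = 7.14 V.
Saturation requires V_DS ≥ V_GS − V_t = 1.11 V; 7.14 ≥ 1.11 ✓.

I_D ≈ 1.7 mA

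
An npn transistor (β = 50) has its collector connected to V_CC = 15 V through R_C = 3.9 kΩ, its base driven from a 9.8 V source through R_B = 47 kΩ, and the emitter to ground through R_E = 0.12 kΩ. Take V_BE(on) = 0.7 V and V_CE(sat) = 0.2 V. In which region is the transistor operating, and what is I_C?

Assume active: I_B = (9.8 − 0.7)/(47 + 51×0.12) = 0.171 mA, I_C = β·I_B = 8.57 mA.
Then V_CE = 15 − 8.57×3.9 − 8.74×0.12 = -19.5 V < 0.2 V — the active assumption fails.
Re-solve with V_CE = 0.2 V. KCL at the emitter: V_E/R_E = (V_BB−0.7−V_E)/R_B + (V_CC−0.2−V_E)/R_C, giving V_E = 0.463 V.
I_C = (V_CC − 0.2 − V_E)/R_C = (14.8 − 0.463)/3.9 = 3.68 mA.
Check: I_B = (9.1 − 0.463)/47 = 0.184 mA, and β·I_B = 9.19 mA > I_C, confirming saturation.

saturation; I_C ≈ 3.7 mA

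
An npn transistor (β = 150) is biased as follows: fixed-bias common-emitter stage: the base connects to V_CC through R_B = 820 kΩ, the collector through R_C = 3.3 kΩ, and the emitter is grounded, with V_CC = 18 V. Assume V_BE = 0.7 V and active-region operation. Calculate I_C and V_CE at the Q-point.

Base loop: V_CC = I_B·R_B + V_BE, so I_B = (18 − 0.7)/820 kΩ = 0.0211 mA.
In the active region I_C = β·I_B = 150 × 0.0211 = 3.16 mA.
Collector loop: V_CE = V_CC − I_C·R_C = 18 − 3.16×3.3 = 7.56 V.
Since V_CE = 7.56 V > V_CE(sat) ≈ 0.2 V, the transistor is in the active region as assumed.

I_C ≈ 3.2 mA, V_CE ≈ 7.6 V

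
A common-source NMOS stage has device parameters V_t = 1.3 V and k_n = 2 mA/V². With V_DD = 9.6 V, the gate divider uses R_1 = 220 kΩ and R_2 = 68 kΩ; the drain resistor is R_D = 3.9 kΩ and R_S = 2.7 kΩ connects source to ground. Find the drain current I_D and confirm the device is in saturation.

I_D ≈ 0.19 mA

V_G = V_DD·R_2/(R_1+R_2) = 9.6×68/288 = 2.27 V.
Assume saturation: I_D = (k_n/2)(V_GS − V_t)² with V_GS = V_G − I_D·R_S = 2.27 − 2.7·I_D.
Substituting gives 7.29·I_D² − 6.22·I_D + 0.934 = 0, with roots I_D = 0.195 or 0.659 mA.
The root I_D = 0.659 mA gives V_GS = 0.488 V ≤ V_t, so take I_D = 0.195 mA.
Then V_GS = 1.74 V and V_DS = V_DD − I_D(R_D+R_S) = 9.6 − 0.195×6.6 = 8.32 V.
Saturation requires V_DS ≥ V_GS − V_t = 0.441 V; 8.32 ≥ 0.441 ✓.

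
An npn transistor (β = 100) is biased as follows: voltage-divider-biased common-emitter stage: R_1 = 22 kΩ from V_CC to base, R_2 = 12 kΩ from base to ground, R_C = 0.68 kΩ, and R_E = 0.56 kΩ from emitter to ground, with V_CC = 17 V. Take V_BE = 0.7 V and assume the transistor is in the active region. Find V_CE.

Thevenize the base divider: V_Th = V_CC·R_2/(R_1+R_2) = 17×12/34 = 6 V, R_Th = R_1‖R_2 = 7.76 kΩ.
Base-emitter loop: V_Th = I_B·R_Th + V_BE + (β+1)I_B·R_E, so I_B = (6 − 0.7) / (7.76 + 101×0.56) = 0.0824 mA.
I_C = β·I_B = 100×0.0824 = 8.24 mA, and I_E = (β+1)I_B = 8.32 mA.
V_CE = V_CC − I_C·R_C − I_E·R_E = 17 − 8.24×0.68 − 8.32×0.56 = 6.74 V.
V_CE = 6.74 V > 0.2 V confirms active-region operation.

V_CE ≈ 6.7 V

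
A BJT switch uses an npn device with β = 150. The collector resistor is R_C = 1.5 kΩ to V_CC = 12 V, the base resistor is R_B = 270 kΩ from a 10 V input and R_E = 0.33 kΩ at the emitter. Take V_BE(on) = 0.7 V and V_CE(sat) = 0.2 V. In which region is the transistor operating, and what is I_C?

Assume active. Base-emitter loop: I_B = (V_BB − V_BE)/(R_B + (β+1)R_E) = (10 − 0.7)/(270 + 151×0.33) = 0.0291 mA.
I_C = β·I_B = 150×0.0291 = 4.36 mA.
V_CE = V_CC − I_C·R_C − I_E·R_E = 12 − 4.36×1.5 − 4.39×0.33 = 4.01 V > V_CE(sat), so the active-region assumption holds.

active; I_C ≈ 4.4 mA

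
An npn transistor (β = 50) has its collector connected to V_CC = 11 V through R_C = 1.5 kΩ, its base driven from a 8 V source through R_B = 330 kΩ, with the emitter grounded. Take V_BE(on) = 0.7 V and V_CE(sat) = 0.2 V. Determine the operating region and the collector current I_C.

active; I_C ≈ 1.1 mA

Assume active. Base-emitter loop: I_B = (V_BB − V_BE)/R_B = (8 − 0.7)/330 = 0.0221 mA.
I_C = β·I_B = 50×0.0221 = 1.11 mA.
V_CE = V_CC − I_C·R_C = 11 − 1.11×1.5 = 9.34 V > V_CE(sat), so the active-region assumption holds.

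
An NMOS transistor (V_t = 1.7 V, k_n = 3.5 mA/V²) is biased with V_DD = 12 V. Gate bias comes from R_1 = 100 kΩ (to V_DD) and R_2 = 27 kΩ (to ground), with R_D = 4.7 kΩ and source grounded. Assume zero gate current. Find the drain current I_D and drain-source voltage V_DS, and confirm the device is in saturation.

I_D ≈ 1.3 mA, V_DS ≈ 6 V

V_G = V_DD·R_2/(R_1+R_2) = 12×27/127 = 2.55 V. With the source grounded, V_GS = V_G = 2.55 V.
Assume saturation: I_D = (k_n/2)(V_GS − V_t)² = (3.5/2)×(2.55 − 1.7)² = 1.75×0.851² = 1.27 mA.
V_DS = V_DD − I_D·R_D = 12 − 1.27×4.7 = 6.04 V.
Saturation requires V_DS ≥ V_GS − V_t = 0.851 V; 6.04 ≥ 0.851 ✓.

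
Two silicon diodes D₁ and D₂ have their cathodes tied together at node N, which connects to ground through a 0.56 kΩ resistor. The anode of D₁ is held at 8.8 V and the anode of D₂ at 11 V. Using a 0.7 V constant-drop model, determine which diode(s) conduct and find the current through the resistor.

Only D₂ conducts; I_R ≈ 18 mA

Assume both conduct. Then node N would need to be at both 8.8−0.7 = 8.1 V and 11−0.7 = 10.3 V, which is impossible.
Assume only D₂ conducts: V_N = 11 − 0.7 = 10.3 V, so I_R = 10.3/0.56 = 18.4 mA.
Check D₁: its anode-to-cathode voltage is 8.8 − 10.3 = -1.5 V < 0.7 V, so it is off. The assumption is consistent.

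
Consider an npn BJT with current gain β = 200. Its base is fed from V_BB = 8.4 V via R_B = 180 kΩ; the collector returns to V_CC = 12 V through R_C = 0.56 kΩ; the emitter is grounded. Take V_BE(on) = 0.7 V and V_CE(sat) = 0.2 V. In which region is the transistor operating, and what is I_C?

Assume active. Base-emitter loop: I_B = (V_BB − V_BE)/R_B = (8.4 − 0.7)/180 = 0.0428 mA.
I_C = β·I_B = 200×0.0428 = 8.56 mA.
V_CE = V_CC − I_C·R_C = 12 − 8.56×0.56 = 7.21 V > V_CE(sat), so the active-region assumption holds.

active; I_C ≈ 8.6 mA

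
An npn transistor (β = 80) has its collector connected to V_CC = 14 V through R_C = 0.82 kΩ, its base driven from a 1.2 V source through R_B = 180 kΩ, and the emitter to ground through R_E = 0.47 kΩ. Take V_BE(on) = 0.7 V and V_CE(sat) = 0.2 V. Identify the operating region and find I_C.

active; I_C ≈ 0.18 mA

Assume active. Base-emitter loop: I_B = (V_BB − V_BE)/(R_B + (β+1)R_E) = (1.2 − 0.7)/(180 + 81×0.47) = 0.00229 mA.
I_C = β·I_B = 80×0.00229 = 0.183 mA.
V_CE = V_CC − I_C·R_C − I_E·R_E = 14 − 0.183×0.82 − 0.186×0.47 = 13.8 V > V_CE(sat), so the active-region assumption holds.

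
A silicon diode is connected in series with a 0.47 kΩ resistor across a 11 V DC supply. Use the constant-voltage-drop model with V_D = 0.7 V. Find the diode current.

KVL around the loop: 11 = V_D + I·R = 0.7 + I × 0.47 kΩ.
So I = (11 − 0.7) / 0.47 kΩ = 10.3 / 0.47 = 21.9 mA.

I ≈ 22 mA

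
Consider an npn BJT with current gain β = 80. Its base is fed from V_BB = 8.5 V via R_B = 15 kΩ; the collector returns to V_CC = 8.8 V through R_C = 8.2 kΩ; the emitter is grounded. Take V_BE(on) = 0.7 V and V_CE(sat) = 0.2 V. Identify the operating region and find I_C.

Assume active: I_B = (8.5 − 0.7)/15 = 0.52 mA, giving I_C = β·I_B = 41.6 mA.
But then V_CE = 8.8 − 41.6×8.2 = -332 V < V_CE(sat) = 0.2 V — impossible in the active region.
So the transistor is saturated. With V_CE = 0.2 V, I_C = (V_CC − 0.2)/R_C = 8.6/8.2 = 1.05 mA.
Check: β·I_B = 41.6 mA > I_C = 1.05 mA, confirming saturation.

saturation; I_C ≈ 1 mA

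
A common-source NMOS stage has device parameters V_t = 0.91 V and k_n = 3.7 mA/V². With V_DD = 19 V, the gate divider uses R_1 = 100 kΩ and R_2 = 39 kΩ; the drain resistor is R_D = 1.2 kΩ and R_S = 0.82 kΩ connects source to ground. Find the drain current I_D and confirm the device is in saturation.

I_D ≈ 3.7 mA

V_G = V_DD·R_2/(R_1+R_2) = 19×39/139 = 5.33 V.
Assume saturation: I_D = (k_n/2)(V_GS − V_t)² with V_GS = V_G − I_D·R_S = 5.33 − 0.82·I_D.
Substituting gives 1.24·I_D² − 14.4·I_D + 36.2 = 0, with roots I_D = 3.67 or 7.91 mA.
The root I_D = 7.91 mA gives V_GS = -1.16 V ≤ V_t, so take I_D = 3.67 mA.
Then V_GS = 2.32 V and V_DS = V_DD − I_D(R_D+R_S) = 19 − 3.67×2.02 = 11.6 V.
Saturation requires V_DS ≥ V_GS − V_t = 1.41 V; 11.6 ≥ 1.41 ✓.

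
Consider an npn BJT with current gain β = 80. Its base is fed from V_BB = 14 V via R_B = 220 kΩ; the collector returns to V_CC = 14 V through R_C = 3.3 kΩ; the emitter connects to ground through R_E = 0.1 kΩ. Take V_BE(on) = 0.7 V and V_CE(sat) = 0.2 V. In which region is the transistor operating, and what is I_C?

saturation; I_C ≈ 4.1 mA

Assume active: I_B = (14 − 0.7)/(220 + 81×0.1) = 0.0583 mA, I_C = β·I_B = 4.66 mA.
Then V_CE = 14 − 4.66×3.3 − 4.72×0.1 = -1.87 V < 0.2 V — the active assumption fails.
Re-solve with V_CE = 0.2 V. KCL at the emitter: V_E/R_E = (V_BB−0.7−V_E)/R_B + (V_CC−0.2−V_E)/R_C, giving V_E = 0.412 V.
I_C = (V_CC − 0.2 − V_E)/R_C = (13.8 − 0.412)/3.3 = 4.06 mA.
Check: I_B = (13.3 − 0.412)/220 = 0.0586 mA, and β·I_B = 4.69 mA > I_C, confirming saturation.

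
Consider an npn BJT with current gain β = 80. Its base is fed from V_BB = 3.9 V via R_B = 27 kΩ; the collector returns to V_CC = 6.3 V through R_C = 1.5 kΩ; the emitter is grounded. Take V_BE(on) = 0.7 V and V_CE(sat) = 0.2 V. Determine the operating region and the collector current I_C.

saturation; I_C ≈ 4.1 mA

Assume active: I_B = (3.9 − 0.7)/27 = 0.119 mA, giving I_C = β·I_B = 9.48 mA.
But then V_CE = 6.3 − 9.48×1.5 = -7.92 V < V_CE(sat) = 0.2 V — impossible in the active region.
So the transistor is saturated. With V_CE = 0.2 V, I_C = (V_CC − 0.2)/R_C = 6.1/1.5 = 4.07 mA.
Check: β·I_B = 9.48 mA > I_C = 4.07 mA, confirming saturation.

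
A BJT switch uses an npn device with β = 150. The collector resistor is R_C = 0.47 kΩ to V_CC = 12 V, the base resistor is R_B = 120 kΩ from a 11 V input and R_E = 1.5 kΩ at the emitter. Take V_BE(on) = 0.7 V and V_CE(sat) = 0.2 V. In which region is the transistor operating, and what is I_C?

Assume active. Base-emitter loop: I_B = (V_BB − V_BE)/(R_B + (β+1)R_E) = (11 − 0.7)/(120 + 151×1.5) = 0.0297 mA.
I_C = β·I_B = 150×0.0297 = 4.46 mA.
V_CE = V_CC − I_C·R_C − I_E·R_E = 12 − 4.46×0.47 − 4.49×1.5 = 3.17 V > V_CE(sat), so the active-region assumption holds.

active; I_C ≈ 4.5 mA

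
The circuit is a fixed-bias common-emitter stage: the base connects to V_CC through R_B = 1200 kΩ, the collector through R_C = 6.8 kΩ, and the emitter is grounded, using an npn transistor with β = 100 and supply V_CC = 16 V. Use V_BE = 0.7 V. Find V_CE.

V_CE ≈ 7.3 V

Base loop: V_CC = I_B·R_B + V_BE, so I_B = (16 − 0.7)/1200 kΩ = 0.0128 mA.
In the active region I_C = β·I_B = 100 × 0.0128 = 1.28 mA.
Collector loop: V_CE = V_CC − I_C·R_C = 16 − 1.28×6.8 = 7.33 V.
Since V_CE = 7.33 V > V_CE(sat) ≈ 0.2 V, the transistor is in the active region as assumed.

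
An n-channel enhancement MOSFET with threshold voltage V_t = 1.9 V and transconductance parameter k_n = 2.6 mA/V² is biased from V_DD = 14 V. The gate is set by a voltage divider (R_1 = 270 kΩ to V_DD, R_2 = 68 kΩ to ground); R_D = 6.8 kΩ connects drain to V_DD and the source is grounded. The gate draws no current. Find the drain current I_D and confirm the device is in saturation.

V_G = V_DD·R_2/(R_1+R_2) = 14×68/338 = 2.82 V. With the source grounded, V_GS = V_G = 2.82 V.
Assume saturation: I_D = (k_n/2)(V_GS − V_t)² = (2.6/2)×(2.82 − 1.9)² = 1.3×0.917² = 1.09 mA.
V_DS = V_DD − I_D·R_D = 14 − 1.09×6.8 = 6.57 V.
Saturation requires V_DS ≥ V_GS − V_t = 0.917 V; 6.57 ≥ 0.917 ✓.

I_D ≈ 1.1 mA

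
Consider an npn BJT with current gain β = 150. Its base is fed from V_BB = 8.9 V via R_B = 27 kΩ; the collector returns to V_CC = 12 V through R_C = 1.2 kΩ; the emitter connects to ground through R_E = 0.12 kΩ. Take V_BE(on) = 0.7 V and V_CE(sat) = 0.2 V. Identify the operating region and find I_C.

saturation; I_C ≈ 8.9 mA

Assume active: I_B = (8.9 − 0.7)/(27 + 151×0.12) = 0.182 mA, I_C = β·I_B = 27.3 mA.
Then V_CE = 12 − 27.3×1.2 − 27.4×0.12 = -24 V < 0.2 V — the active assumption fails.
Re-solve with V_CE = 0.2 V. KCL at the emitter: V_E/R_E = (V_BB−0.7−V_E)/R_B + (V_CC−0.2−V_E)/R_C, giving V_E = 1.1 V.
I_C = (V_CC − 0.2 − V_E)/R_C = (11.8 − 1.1)/1.2 = 8.92 mA.
Check: I_B = (8.2 − 1.1)/27 = 0.263 mA, and β·I_B = 39.4 mA > I_C, confirming saturation.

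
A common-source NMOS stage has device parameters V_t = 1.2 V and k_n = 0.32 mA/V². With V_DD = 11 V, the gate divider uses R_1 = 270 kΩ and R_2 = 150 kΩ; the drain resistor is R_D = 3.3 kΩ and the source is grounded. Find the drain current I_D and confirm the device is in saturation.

I_D ≈ 1.2 mA

V_G = V_DD·R_2/(R_1+R_2) = 11×150/420 = 3.93 V. With the source grounded, V_GS = V_G = 3.93 V.
Assume saturation: I_D = (k_n/2)(V_GS − V_t)² = (0.32/2)×(3.93 − 1.2)² = 0.16×2.73² = 1.19 mA.
V_DS = V_DD − I_D·R_D = 11 − 1.19×3.3 = 7.07 V.
Saturation requires V_DS ≥ V_GS − V_t = 2.73 V; 7.07 ≥ 2.73 ✓.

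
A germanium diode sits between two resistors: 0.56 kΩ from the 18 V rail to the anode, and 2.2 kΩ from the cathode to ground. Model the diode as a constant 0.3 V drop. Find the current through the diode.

I ≈ 6.4 mA

The two resistors are in series with the diode, so KVL gives 18 = I·0.56 + 0.3 + I·2.2.
I = (18 − 0.3) / (0.56 + 2.2) kΩ = 17.7 / 2.76 = 6.41 mA.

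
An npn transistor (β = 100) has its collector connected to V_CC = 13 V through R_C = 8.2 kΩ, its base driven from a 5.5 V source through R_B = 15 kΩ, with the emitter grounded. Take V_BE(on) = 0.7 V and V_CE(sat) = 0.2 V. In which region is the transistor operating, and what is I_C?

Assume active: I_B = (5.5 − 0.7)/15 = 0.32 mA, giving I_C = β·I_B = 32 mA.
But then V_CE = 13 − 32×8.2 = -249 V < V_CE(sat) = 0.2 V — impossible in the active region.
So the transistor is saturated. With V_CE = 0.2 V, I_C = (V_CC − 0.2)/R_C = 12.8/8.2 = 1.56 mA.
Check: β·I_B = 32 mA > I_C = 1.56 mA, confirming saturation.

saturation; I_C ≈ 1.6 mA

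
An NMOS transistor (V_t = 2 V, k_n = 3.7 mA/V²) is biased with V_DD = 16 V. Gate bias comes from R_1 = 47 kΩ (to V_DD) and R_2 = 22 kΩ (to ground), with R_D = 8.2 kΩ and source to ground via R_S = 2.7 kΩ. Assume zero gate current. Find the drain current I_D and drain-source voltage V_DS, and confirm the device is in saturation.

V_G = V_DD·R_2/(R_1+R_2) = 16×22/69 = 5.1 V.
Assume saturation: I_D = (k_n/2)(V_GS − V_t)² with V_GS = V_G − I_D·R_S = 5.1 − 2.7·I_D.
Substituting gives 13.5·I_D² − 32·I_D + 17.8 = 0, with roots I_D = 0.892 or 1.48 mA.
The root I_D = 1.48 mA gives V_GS = 1.11 V ≤ V_t, so take I_D = 0.892 mA.
Then V_GS = 2.69 V and V_DS = V_DD − I_D(R_D+R_S) = 16 − 0.892×10.9 = 6.28 V.
Saturation requires V_DS ≥ V_GS − V_t = 0.694 V; 6.28 ≥ 0.694 ✓.

I_D ≈ 0.89 mA, V_DS ≈ 6.3 V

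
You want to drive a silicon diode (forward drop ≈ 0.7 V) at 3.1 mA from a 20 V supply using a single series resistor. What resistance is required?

The resistor drops V_S − V_D = 20 − 0.7 = 19.3 V at 3.1 mA.
R = 19.3 V / 3.1 mA = 6.23 kΩ.

R ≈ 6.2 kΩ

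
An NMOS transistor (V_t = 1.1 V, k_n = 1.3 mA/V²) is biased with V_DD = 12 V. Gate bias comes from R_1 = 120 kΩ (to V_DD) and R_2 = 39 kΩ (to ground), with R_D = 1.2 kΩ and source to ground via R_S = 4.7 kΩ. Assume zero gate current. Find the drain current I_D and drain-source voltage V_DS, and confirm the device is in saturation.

I_D ≈ 0.26 mA, V_DS ≈ 10 V

V_G = V_DD·R_2/(R_1+R_2) = 12×39/159 = 2.94 V.
Assume saturation: I_D = (k_n/2)(V_GS − V_t)² with V_GS = V_G − I_D·R_S = 2.94 − 4.7·I_D.
Substituting gives 14.4·I_D² − 12.3·I_D + 2.21 = 0, with roots I_D = 0.258 or 0.596 mA.
The root I_D = 0.596 mA gives V_GS = 0.142 V ≤ V_t, so take I_D = 0.258 mA.
Then V_GS = 1.73 V and V_DS = V_DD − I_D(R_D+R_S) = 12 − 0.258×5.9 = 10.5 V.
Saturation requires V_DS ≥ V_GS − V_t = 0.63 V; 10.5 ≥ 0.63 ✓.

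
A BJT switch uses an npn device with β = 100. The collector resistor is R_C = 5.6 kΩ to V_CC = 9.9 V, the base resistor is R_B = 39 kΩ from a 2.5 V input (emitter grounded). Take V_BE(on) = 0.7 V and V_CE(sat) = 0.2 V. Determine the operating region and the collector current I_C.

Assume active: I_B = (2.5 − 0.7)/39 = 0.0462 mA, giving I_C = β·I_B = 4.62 mA.
But then V_CE = 9.9 − 4.62×5.6 = -15.9 V < V_CE(sat) = 0.2 V — impossible in the active region.
So the transistor is saturated. With V_CE = 0.2 V, I_C = (V_CC − 0.2)/R_C = 9.7/5.6 = 1.73 mA.
Check: β·I_B = 4.62 mA > I_C = 1.73 mA, confirming saturation.

saturation; I_C ≈ 1.7 mA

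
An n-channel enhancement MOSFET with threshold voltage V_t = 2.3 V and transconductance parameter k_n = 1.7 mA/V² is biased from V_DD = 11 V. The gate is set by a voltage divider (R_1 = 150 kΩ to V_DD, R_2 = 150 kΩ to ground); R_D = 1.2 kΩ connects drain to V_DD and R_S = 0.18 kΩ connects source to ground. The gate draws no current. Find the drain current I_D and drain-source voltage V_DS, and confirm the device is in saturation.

I_D ≈ 4.7 mA, V_DS ≈ 4.5 V

V_G = V_DD·R_2/(R_1+R_2) = 11×150/300 = 5.5 V.
Assume saturation: I_D = (k_n/2)(V_GS − V_t)² with V_GS = V_G − I_D·R_S = 5.5 − 0.18·I_D.
Substituting gives 0.0275·I_D² − 1.98·I_D + 8.7 = 0, with roots I_D = 4.71 or 67.2 mA.
The root I_D = 67.2 mA gives V_GS = -6.59 V ≤ V_t, so take I_D = 4.71 mA.
Then V_GS = 4.65 V and V_DS = V_DD − I_D(R_D+R_S) = 11 − 4.71×1.38 = 4.51 V.
Saturation requires V_DS ≥ V_GS − V_t = 2.35 V; 4.51 ≥ 2.35 ✓.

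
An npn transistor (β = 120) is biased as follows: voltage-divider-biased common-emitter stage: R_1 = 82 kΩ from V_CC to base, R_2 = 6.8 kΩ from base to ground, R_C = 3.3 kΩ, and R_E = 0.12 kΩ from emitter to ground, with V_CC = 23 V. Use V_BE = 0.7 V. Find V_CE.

V_CE ≈ 2.1 V

Thevenize the base divider: V_Th = V_CC·R_2/(R_1+R_2) = 23×6.8/88.8 = 1.76 V, R_Th = R_1‖R_2 = 6.28 kΩ.
Base-emitter loop: V_Th = I_B·R_Th + V_BE + (β+1)I_B·R_E, so I_B = (1.76 − 0.7) / (6.28 + 121×0.12) = 0.051 mA.
I_C = β·I_B = 120×0.051 = 6.12 mA, and I_E = (β+1)I_B = 6.17 mA.
V_CE = V_CC − I_C·R_C − I_E·R_E = 23 − 6.12×3.3 − 6.17×0.12 = 2.05 V.
V_CE = 2.05 V > 0.2 V confirms active-region operation.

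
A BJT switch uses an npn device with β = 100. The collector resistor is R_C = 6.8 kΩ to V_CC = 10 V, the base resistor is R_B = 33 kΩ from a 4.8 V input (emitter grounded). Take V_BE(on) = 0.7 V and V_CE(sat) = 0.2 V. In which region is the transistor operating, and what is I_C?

Assume active: I_B = (4.8 − 0.7)/33 = 0.124 mA, giving I_C = β·I_B = 12.4 mA.
But then V_CE = 10 − 12.4×6.8 = -74.5 V < V_CE(sat) = 0.2 V — impossible in the active region.
So the transistor is saturated. With V_CE = 0.2 V, I_C = (V_CC − 0.2)/R_C = 9.8/6.8 = 1.44 mA.
Check: β·I_B = 12.4 mA > I_C = 1.44 mA, confirming saturation.

saturation; I_C ≈ 1.4 mA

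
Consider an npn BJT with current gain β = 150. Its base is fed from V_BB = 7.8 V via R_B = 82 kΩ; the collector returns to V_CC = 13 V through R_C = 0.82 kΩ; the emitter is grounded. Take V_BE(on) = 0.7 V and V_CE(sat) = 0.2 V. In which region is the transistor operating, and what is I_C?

Assume active. Base-emitter loop: I_B = (V_BB − V_BE)/R_B = (7.8 − 0.7)/82 = 0.0866 mA.
I_C = β·I_B = 150×0.0866 = 13 mA.
V_CE = V_CC − I_C·R_C = 13 − 13×0.82 = 2.35 V > V_CE(sat), so the active-region assumption holds.

active; I_C ≈ 13 mA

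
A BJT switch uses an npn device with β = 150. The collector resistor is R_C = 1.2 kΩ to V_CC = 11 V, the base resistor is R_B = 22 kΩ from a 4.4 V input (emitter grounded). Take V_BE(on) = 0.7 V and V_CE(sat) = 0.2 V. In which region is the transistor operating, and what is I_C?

Assume active: I_B = (4.4 − 0.7)/22 = 0.168 mA, giving I_C = β·I_B = 25.2 mA.
But then V_CE = 11 − 25.2×1.2 = -19.3 V < V_CE(sat) = 0.2 V — impossible in the active region.
So the transistor is saturated. With V_CE = 0.2 V, I_C = (V_CC − 0.2)/R_C = 10.8/1.2 = 9 mA.
Check: β·I_B = 25.2 mA > I_C = 9 mA, confirming saturation.

saturation; I_C ≈ 9 mA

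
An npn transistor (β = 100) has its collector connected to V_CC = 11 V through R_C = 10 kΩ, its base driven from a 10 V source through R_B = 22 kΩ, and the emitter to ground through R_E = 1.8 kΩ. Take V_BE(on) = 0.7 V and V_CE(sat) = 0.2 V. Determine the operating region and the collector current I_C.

Assume active: I_B = (10 − 0.7)/(22 + 101×1.8) = 0.0456 mA, I_C = β·I_B = 4.56 mA.
Then V_CE = 11 − 4.56×10 − 4.61×1.8 = -42.9 V < 0.2 V — the active assumption fails.
Re-solve with V_CE = 0.2 V. KCL at the emitter: V_E/R_E = (V_BB−0.7−V_E)/R_B + (V_CC−0.2−V_E)/R_C, giving V_E = 2.14 V.
I_C = (V_CC − 0.2 − V_E)/R_C = (10.8 − 2.14)/10 = 0.866 mA.
Check: I_B = (9.3 − 2.14)/22 = 0.325 mA, and β·I_B = 32.5 mA > I_C, confirming saturation.

saturation; I_C ≈ 0.87 mA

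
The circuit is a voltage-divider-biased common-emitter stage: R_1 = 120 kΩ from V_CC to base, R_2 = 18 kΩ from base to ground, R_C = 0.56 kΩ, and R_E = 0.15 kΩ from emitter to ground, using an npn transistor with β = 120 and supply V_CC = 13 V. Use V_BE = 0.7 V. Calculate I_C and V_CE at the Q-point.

I_C ≈ 3.5 mA, V_CE ≈ 10 V

Thevenize the base divider: V_Th = V_CC·R_2/(R_1+R_2) = 13×18/138 = 1.7 V, R_Th = R_1‖R_2 = 15.7 kΩ.
Base-emitter loop: V_Th = I_B·R_Th + V_BE + (β+1)I_B·R_E, so I_B = (1.7 − 0.7) / (15.7 + 121×0.15) = 0.0295 mA.
I_C = β·I_B = 120×0.0295 = 3.53 mA, and I_E = (β+1)I_B = 3.56 mA.
V_CE = V_CC − I_C·R_C − I_E·R_E = 13 − 3.53×0.56 − 3.56×0.15 = 10.5 V.
V_CE = 10.5 V > 0.2 V confirms active-region operation.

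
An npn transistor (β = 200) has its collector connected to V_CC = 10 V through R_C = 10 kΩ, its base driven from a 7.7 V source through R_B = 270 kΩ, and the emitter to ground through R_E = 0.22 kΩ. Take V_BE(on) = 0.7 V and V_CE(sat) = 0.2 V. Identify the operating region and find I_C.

saturation; I_C ≈ 0.96 mA

Assume active: I_B = (7.7 − 0.7)/(270 + 201×0.22) = 0.0223 mA, I_C = β·I_B = 4.46 mA.
Then V_CE = 10 − 4.46×10 − 4.48×0.22 = -35.5 V < 0.2 V — the active assumption fails.
Re-solve with V_CE = 0.2 V. KCL at the emitter: V_E/R_E = (V_BB−0.7−V_E)/R_B + (V_CC−0.2−V_E)/R_C, giving V_E = 0.216 V.
I_C = (V_CC − 0.2 − V_E)/R_C = (9.8 − 0.216)/10 = 0.958 mA.
Check: I_B = (7 − 0.216)/270 = 0.0251 mA, and β·I_B = 5.02 mA > I_C, confirming saturation.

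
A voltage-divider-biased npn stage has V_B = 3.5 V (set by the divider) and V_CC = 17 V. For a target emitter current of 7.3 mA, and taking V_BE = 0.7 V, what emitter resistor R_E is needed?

R_E ≈ 0.38 kΩ

V_E = V_B − V_BE = 3.5 − 0.7 = 2.8 V.
R_E = V_E / I_E = 2.8 / 7.3 = 0.384 kΩ.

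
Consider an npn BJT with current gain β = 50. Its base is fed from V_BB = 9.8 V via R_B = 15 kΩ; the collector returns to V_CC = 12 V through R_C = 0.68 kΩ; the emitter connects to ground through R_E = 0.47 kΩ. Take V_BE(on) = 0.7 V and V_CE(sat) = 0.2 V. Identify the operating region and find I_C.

Assume active: I_B = (9.8 − 0.7)/(15 + 51×0.47) = 0.234 mA, I_C = β·I_B = 11.7 mA.
Then V_CE = 12 − 11.7×0.68 − 11.9×0.47 = -1.54 V < 0.2 V — the active assumption fails.
Re-solve with V_CE = 0.2 V. KCL at the emitter: V_E/R_E = (V_BB−0.7−V_E)/R_B + (V_CC−0.2−V_E)/R_C, giving V_E = 4.9 V.
I_C = (V_CC − 0.2 − V_E)/R_C = (11.8 − 4.9)/0.68 = 10.1 mA.
Check: I_B = (9.1 − 4.9)/15 = 0.28 mA, and β·I_B = 14 mA > I_C, confirming saturation.

saturation; I_C ≈ 10 mA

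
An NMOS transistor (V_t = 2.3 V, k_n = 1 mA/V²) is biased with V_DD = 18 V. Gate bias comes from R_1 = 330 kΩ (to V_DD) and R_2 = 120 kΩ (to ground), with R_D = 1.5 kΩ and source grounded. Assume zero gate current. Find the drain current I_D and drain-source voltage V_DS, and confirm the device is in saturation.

I_D ≈ 3.1 mA, V_DS ≈ 13 V

V_G = V_DD·R_2/(R_1+R_2) = 18×120/450 = 4.8 V. With the source grounded, V_GS = V_G = 4.8 V.
Assume saturation: I_D = (k_n/2)(V_GS − V_t)² = (1/2)×(4.8 − 2.3)² = 0.5×2.5² = 3.12 mA.
V_DS = V_DD − I_D·R_D = 18 − 3.12×1.5 = 13.3 V.
Saturation requires V_DS ≥ V_GS − V_t = 2.5 V; 13.3 ≥ 2.5 ✓.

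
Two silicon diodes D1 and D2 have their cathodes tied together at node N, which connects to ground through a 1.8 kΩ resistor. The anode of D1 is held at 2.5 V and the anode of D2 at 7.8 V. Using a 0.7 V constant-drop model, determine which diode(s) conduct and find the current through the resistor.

Only D2 conducts; I_R ≈ 3.9 mA

Assume both conduct. Then node N would need to be at both 2.5−0.7 = 1.8 V and 7.8−0.7 = 7.1 V, which is impossible.
Assume only D2 conducts: V_N = 7.8 − 0.7 = 7.1 V, so I_R = 7.1/1.8 = 3.94 mA.
Check D1: its anode-to-cathode voltage is 2.5 − 7.1 = -4.6 V < 0.7 V, so it is off. The assumption is consistent.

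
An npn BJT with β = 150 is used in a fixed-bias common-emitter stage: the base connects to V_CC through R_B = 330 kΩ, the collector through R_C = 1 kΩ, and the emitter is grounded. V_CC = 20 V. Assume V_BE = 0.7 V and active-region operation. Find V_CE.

V_CE ≈ 11 V

Base loop: V_CC = I_B·R_B + V_BE, so I_B = (20 − 0.7)/330 kΩ = 0.0585 mA.
In the active region I_C = β·I_B = 150 × 0.0585 = 8.77 mA.
Collector loop: V_CE = V_CC − I_C·R_C = 20 − 8.77×1 = 11.2 V.
Since V_CE = 11.2 V > V_CE(sat) ≈ 0.2 V, the transistor is in the active region as assumed.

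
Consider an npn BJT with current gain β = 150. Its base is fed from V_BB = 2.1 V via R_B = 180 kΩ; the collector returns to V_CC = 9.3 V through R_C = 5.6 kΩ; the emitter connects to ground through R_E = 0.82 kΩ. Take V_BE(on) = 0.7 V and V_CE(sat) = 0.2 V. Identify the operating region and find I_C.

active; I_C ≈ 0.69 mA

Assume active. Base-emitter loop: I_B = (V_BB − V_BE)/(R_B + (β+1)R_E) = (2.1 − 0.7)/(180 + 151×0.82) = 0.00461 mA.
I_C = β·I_B = 150×0.00461 = 0.691 mA.
V_CE = V_CC − I_C·R_C − I_E·R_E = 9.3 − 0.691×5.6 − 0.696×0.82 = 4.86 V > V_CE(sat), so the active-region assumption holds.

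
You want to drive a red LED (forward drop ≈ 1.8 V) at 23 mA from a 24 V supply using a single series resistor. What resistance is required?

The resistor drops V_S − V_D = 24 − 1.8 = 22.2 V at 23 mA.
R = 22.2 V / 23 mA = 0.965 kΩ.

R ≈ 0.97 kΩ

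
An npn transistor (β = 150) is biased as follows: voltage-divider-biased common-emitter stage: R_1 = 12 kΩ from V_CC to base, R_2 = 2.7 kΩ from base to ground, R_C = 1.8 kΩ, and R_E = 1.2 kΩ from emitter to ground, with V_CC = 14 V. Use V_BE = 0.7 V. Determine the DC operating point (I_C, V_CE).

Thevenize the base divider: V_Th = V_CC·R_2/(R_1+R_2) = 14×2.7/14.7 = 2.57 V, R_Th = R_1‖R_2 = 2.2 kΩ.
Base-emitter loop: V_Th = I_B·R_Th + V_BE + (β+1)I_B·R_E, so I_B = (2.57 − 0.7) / (2.2 + 151×1.2) = 0.0102 mA.
I_C = β·I_B = 150×0.0102 = 1.53 mA, and I_E = (β+1)I_B = 1.54 mA.
V_CE = V_CC − I_C·R_C − I_E·R_E = 14 − 1.53×1.8 − 1.54×1.2 = 9.4 V.
V_CE = 9.4 V > 0.2 V confirms active-region operation.

I_C ≈ 1.5 mA, V_CE ≈ 9.4 V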